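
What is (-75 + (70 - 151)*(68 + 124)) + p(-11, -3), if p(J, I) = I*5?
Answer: -15642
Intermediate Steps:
p(J, I) = 5*I
(-75 + (70 - 151)*(68 + 124)) + p(-11, -3) = (-75 + (70 - 151)*(68 + 124)) + 5*(-3) = (-75 - 81*192) - 15 = (-75 - 15552) - 15 = -15627 - 15 = -15642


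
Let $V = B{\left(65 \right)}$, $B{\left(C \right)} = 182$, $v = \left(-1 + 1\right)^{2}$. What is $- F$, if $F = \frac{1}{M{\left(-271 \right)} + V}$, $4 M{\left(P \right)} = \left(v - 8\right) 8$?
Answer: $- \frac{1}{166} \approx -0.0060241$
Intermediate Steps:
$v = 0$ ($v = 0^{2} = 0$)
$M{\left(P \right)} = -16$ ($M{\left(P \right)} = \frac{\left(0 - 8\right) 8}{4} = \frac{\left(-8\right) 8}{4} = \frac{1}{4} \left(-64\right) = -16$)
$V = 182$
$F = \frac{1}{166}$ ($F = \frac{1}{-16 + 182} = \frac{1}{166} \approx 0.0060241$)
$- F = \left(-1\right) \frac{1}{166} = - \frac{1}{166}$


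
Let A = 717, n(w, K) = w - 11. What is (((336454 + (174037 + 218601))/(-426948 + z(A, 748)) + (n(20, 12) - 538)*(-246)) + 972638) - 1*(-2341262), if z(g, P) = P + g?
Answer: 1465377189330/425483 ≈ 3.4440e+6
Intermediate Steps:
n(w, K) = -11 + w
(((336454 + (174037 + 218601))/(-426948 + z(A, 748)) + (n(20, 12) - 538)*(-246)) + 972638) - 1*(-2341262) = (((336454 + (174037 + 218601))/(-426948 + (748 + 717)) + ((-11 + 20) - 538)*(-246)) + 972638) - 1*(-2341262) = (((336454 + 392638)/(-426948 + 1465) + (9 - 538)*(-246)) + 972638) + 2341262 = ((729092/(-425483) - 529*(-246)) + 972638) + 2341262 = ((729092*(-1/425483) + 130134) + 972638) + 2341262 = ((-729092/425483 + 130134) + 972638) + 2341262 = (55369075630/425483 + 972638) + 2341262 = 469210009784/425483 + 2341262 = 1465377189330/425483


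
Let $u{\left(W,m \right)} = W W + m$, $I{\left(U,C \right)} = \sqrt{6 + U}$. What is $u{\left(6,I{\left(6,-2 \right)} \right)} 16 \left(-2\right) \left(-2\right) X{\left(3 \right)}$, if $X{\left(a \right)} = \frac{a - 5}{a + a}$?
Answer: $-768 - \frac{128 \sqrt{3}}{3} \approx -841.9$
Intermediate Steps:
$X{\left(a \right)} = \frac{-5 + a}{2 a}$
$u{\left(W,m \right)} = m + W^{2}$ ($u{\left(W,m \right)} = W^{2} + m = m + W^{2}$)
$u{\left(6,I{\left(6,-2 \right)} \right)} 16 \left(-2\right) \left(-2\right) X{\left(3 \right)} = \left(\sqrt{6 + 6} + 6^{2}\right) 16 \left(-2\right) \left(-2\right) \frac{-5 + 3}{2 \cdot 3} = \left(\sqrt{12} + 36\right) 16 \cdot 4 \cdot \frac{1}{2} \cdot \frac{1}{3} \left(-2\right) = \left(2 \sqrt{3} + 36\right) 16 \cdot 4 \left(- \frac{1}{3}\right) = \left(36 + 2 \sqrt{3}\right) 16 \left(- \frac{4}{3}\right) = \left(576 + 32 \sqrt{3}\right) \left(- \frac{4}{3}\right) = -768 - \frac{128 \sqrt{3}}{3}$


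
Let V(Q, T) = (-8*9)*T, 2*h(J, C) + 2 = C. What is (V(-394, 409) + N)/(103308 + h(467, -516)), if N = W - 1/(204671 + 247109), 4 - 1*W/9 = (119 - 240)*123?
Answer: 47226822299/46555477220 ≈ 1.0144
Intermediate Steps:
h(J, C) = -1 + C/2
W = 133983 (W = 36 - 9*(119 - 240)*123 = 36 - (-1089)*123 = 36 - 9*(-14883) = 36 + 133947 = 133983)
V(Q, T) = -72*T
N = 60530839739/451780 (N = 133983 - 1/(204671 + 247109) = 133983 - 1/451780 = 60530839739/451780 ≈ 1.3398e+5)
(V(-394, 409) + N)/(103308 + h(467, -516)) = (-72*409 + 60530839739/451780)/(103308 + (-1 + (½)*(-516))) = (-29448 + 60530839739/451780)/(103308 + (-1 - 258)) = 47226822299/(451780*(103308 - 259)) = (47226822299/451780)/103049 = (47226822299/451780)*(1/103049) = 47226822299/46555477220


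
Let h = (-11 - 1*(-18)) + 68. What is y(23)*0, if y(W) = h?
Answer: 0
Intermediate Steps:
h = 75 (h = (-11 + 18) + 68 = 7 + 68 = 75)
y(W) = 75
y(23)*0 = 75*0 = 0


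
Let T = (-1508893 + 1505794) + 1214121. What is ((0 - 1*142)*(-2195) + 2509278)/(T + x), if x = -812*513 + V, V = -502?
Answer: 705242/198491 ≈ 3.5530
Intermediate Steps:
T = 1211022 (T = -3099 + 1214121 = 1211022)
x = -417058 (x = -812*513 - 502 = -416556 - 502 = -417058)
((0 - 1*142)*(-2195) + 2509278)/(T + x) = ((0 - 1*142)*(-2195) + 2509278)/(1211022 - 417058) = ((0 - 142)*(-2195) + 2509278)/793964 = (-142*(-2195) + 2509278)*(1/793964) = (311690 + 2509278)*(1/793964) = 2820968*(1/793964) = 705242/198491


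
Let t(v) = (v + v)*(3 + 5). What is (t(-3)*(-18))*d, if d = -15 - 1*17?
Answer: -27648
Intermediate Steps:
t(v) = 16*v (t(v) = (2*v)*8 = 16*v)
d = -32 (d = -15 - 17 = -32)
(t(-3)*(-18))*d = ((16*(-3))*(-18))*(-32) = -48*(-18)*(-32) = 864*(-32) = -27648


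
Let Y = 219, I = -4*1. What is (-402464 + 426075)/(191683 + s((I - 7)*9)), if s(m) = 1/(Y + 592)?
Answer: 19148521/155454914 ≈ 0.12318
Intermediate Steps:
I = -4
s(m) = 1/811 (s(m) = 1/(219 + 592) = 1/811)
(-402464 + 426075)/(191683 + s((I - 7)*9)) = (-402464 + 426075)/(191683 + 1/811) = 23611/(155454914/811) = 23611*(811/155454914) = 19148521/155454914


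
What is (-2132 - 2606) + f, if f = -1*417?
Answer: -5155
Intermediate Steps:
f = -417
(-2132 - 2606) + f = (-2132 - 2606) - 417 = -4738 - 417 = -5155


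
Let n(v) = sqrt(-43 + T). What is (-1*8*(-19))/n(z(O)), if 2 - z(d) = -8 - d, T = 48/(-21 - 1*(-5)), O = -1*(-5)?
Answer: -76*I*sqrt(46)/23 ≈ -22.411*I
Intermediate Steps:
O = 5
T = -3 (T = 48/(-21 + 5) = 48/(-16) = 48*(-1/16) = -3)
z(d) = 10 + d (z(d) = 2 - (-8 - d) = 2 + (8 + d) = 10 + d)
n(v) = I*sqrt(46) (n(v) = sqrt(-43 - 3) = sqrt(-46) = I*sqrt(46))
(-1*8*(-19))/n(z(O)) = (-1*8*(-19))/((I*sqrt(46))) = (-8*(-19))*(-I*sqrt(46)/46) = 152*(-I*sqrt(46)/46) = -76*I*sqrt(46)/23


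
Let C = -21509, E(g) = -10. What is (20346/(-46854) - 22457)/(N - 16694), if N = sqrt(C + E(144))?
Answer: 2927628516176/2176455409395 + 175370104*I*sqrt(2391)/725485136465 ≈ 1.3451 + 0.01182*I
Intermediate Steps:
N = 3*I*sqrt(2391) (N = sqrt(-21509 - 10) = sqrt(-21519) = 3*I*sqrt(2391) ≈ 146.69*I)
(20346/(-46854) - 22457)/(N - 16694) = (20346/(-46854) - 22457)/(3*I*sqrt(2391) - 16694) = (20346*(-1/46854) - 22457)/(-16694 + 3*I*sqrt(2391)) = (-3391/7809 - 22457)/(-16694 + 3*I*sqrt(2391)) = -175370104/(7809*(-16694 + 3*I*sqrt(2391)))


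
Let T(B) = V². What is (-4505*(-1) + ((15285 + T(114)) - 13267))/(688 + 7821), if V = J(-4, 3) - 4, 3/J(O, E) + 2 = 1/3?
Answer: 163916/212725 ≈ 0.77055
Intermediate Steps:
J(O, E) = -9/5 (J(O, E) = 3/(-2 + 1/3) = 3/(-2 + ⅓) = 3/(-5/3) = 3*(-⅗) = -9/5)
V = -29/5 (V = -9/5 - 4 = -29/5 ≈ -5.8000)
T(B) = 841/25 (T(B) = (-29/5)² = 841/25)
(-4505*(-1) + ((15285 + T(114)) - 13267))/(688 + 7821) = (-4505*(-1) + ((15285 + 841/25) - 13267))/(688 + 7821) = (4505 + (382966/25 - 13267))/8509 = (4505 + 51291/25)*(1/8509) = (163916/25)*(1/8509) = 163916/212725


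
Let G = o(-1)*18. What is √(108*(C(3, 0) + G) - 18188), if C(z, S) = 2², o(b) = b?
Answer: 10*I*√197 ≈ 140.36*I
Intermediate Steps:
C(z, S) = 4
G = -18 (G = -1*18 = -18)
√(108*(C(3, 0) + G) - 18188) = √(108*(4 - 18) - 18188) = √(108*(-14) - 18188) = √(-1512 - 18188) = √(-19700) = 10*I*√197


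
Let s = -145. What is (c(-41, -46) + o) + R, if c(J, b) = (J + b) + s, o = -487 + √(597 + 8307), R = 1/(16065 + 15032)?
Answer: -22358742/31097 + 2*√2226 ≈ -624.64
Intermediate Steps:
R = 1/31097 ≈ 3.2157e-5
o = -487 + 2*√2226 (o = -487 + √8904 = -487 + 2*√2226 ≈ -392.64)
c(J, b) = -145 + J + b (c(J, b) = (J + b) - 145 = -145 + J + b)
(c(-41, -46) + o) + R = ((-145 - 41 - 46) + (-487 + 2*√2226)) + 1/31097 = (-232 + (-487 + 2*√2226)) + 1/31097 = (-719 + 2*√2226) + 1/31097 = -22358742/31097 + 2*√2226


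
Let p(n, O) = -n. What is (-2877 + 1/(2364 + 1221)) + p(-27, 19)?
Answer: -10217249/3585 ≈ -2850.0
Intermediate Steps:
(-2877 + 1/(2364 + 1221)) + p(-27, 19) = (-2877 + 1/(2364 + 1221)) - 1*(-27) = (-2877 + 1/3585) + 27 = -10314044/3585 + 27 = -10217249/3585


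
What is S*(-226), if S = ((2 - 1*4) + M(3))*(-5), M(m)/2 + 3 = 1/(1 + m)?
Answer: -8475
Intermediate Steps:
M(m) = -6 + 2/(1 + m)
S = 75/2 (S = ((2 - 1*4) + 2*(-2 - 3*3)/(1 + 3))*(-5) = ((2 - 4) + 2*(-2 - 9)/4)*(-5) = (-2 + 2*(¼)*(-11))*(-5) = (-2 - 11/2)*(-5) = -15/2*(-5) = 75/2 ≈ 37.500)
S*(-226) = (75/2)*(-226) = -8475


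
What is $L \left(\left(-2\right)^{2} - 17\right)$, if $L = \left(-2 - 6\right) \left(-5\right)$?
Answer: $-520$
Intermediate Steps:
$L = 40$ ($L = \left(-8\right) \left(-5\right) = 40$)
$L \left(\left(-2\right)^{2} - 17\right) = 40 \left(\left(-2\right)^{2} - 17\right) = 40 \left(4 - 17\right) = 40 \left(-13\right) = -520$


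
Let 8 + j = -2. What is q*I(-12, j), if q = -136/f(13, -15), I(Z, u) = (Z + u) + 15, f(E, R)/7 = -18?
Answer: -68/9 ≈ -7.5556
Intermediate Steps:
j = -10 (j = -8 - 2 = -10)
f(E, R) = -126 (f(E, R) = 7*(-18) = -126)
I(Z, u) = 15 + Z + u
q = 68/63 (q = -136/(-126) = -136*(-1/126) = 68/63 ≈ 1.0794)
q*I(-12, j) = 68*(15 - 12 - 10)/63 = (68/63)*(-7) = -68/9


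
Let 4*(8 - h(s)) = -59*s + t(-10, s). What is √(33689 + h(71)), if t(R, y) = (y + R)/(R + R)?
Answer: √13898005/20 ≈ 186.40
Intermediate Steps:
t(R, y) = (R + y)/(2*R) (t(R, y) = (R + y)/((2*R)) = (R + y)*(1/(2*R)) = (R + y)/(2*R))
h(s) = 63/8 + 1181*s/80 (h(s) = 8 - (-59*s + (½)*(-10 + s)/(-10))/4 = 8 - (-59*s + (½)*(-⅒)*(-10 + s))/4 = 8 - (-59*s + (½ - s/20))/4 = 8 - (½ - 1181*s/20)/4 = 8 + (-⅛ + 1181*s/80) = 63/8 + 1181*s/80)
√(33689 + h(71)) = √(33689 + (63/8 + (1181/80)*71)) = √(33689 + (63/8 + 83851/80)) = √(33689 + 84481/80) = √(2779601/80) = √13898005/20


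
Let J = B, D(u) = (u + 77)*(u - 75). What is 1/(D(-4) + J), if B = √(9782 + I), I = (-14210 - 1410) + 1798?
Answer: -5767/33262329 - 2*I*√1010/33262329 ≈ -0.00017338 - 1.9109e-6*I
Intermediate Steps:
D(u) = (-75 + u)*(77 + u) (D(u) = (77 + u)*(-75 + u) = (-75 + u)*(77 + u))
I = -13822 (I = -15620 + 1798 = -13822)
B = 2*I*√1010 (B = √(9782 - 13822) = √(-4040) = 2*I*√1010 ≈ 63.561*I)
J = 2*I*√1010 ≈ 63.561*I
1/(D(-4) + J) = 1/((-5775 + (-4)² + 2*(-4)) + 2*I*√1010) = 1/((-5775 + 16 - 8) + 2*I*√1010) = 1/(-5767 + 2*I*√1010)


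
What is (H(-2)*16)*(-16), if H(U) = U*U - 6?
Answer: 512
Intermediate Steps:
H(U) = -6 + U² (H(U) = U² - 6 = -6 + U²)
(H(-2)*16)*(-16) = ((-6 + (-2)²)*16)*(-16) = ((-6 + 4)*16)*(-16) = -2*16*(-16) = -32*(-16) = 512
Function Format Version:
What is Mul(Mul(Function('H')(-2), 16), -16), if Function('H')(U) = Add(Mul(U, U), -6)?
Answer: 512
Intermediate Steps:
Function('H')(U) = Add(-6, Pow(U, 2)) (Function('H')(U) = Add(Pow(U, 2), -6) = Add(-6, Pow(U, 2)))
Mul(Mul(Function('H')(-2), 16), -16) = Mul(Mul(Add(-6, Pow(-2, 2)), 16), -16) = Mul(Mul(Add(-6, 4), 16), -16) = Mul(Mul(-2, 16), -16) = Mul(-32, -16) = 512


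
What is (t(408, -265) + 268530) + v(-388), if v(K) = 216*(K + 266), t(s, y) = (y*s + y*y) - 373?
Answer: 203910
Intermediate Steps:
t(s, y) = -373 + y² + s*y (t(s, y) = (s*y + y²) - 373 = (y² + s*y) - 373 = -373 + y² + s*y)
v(K) = 57456 + 216*K (v(K) = 216*(266 + K) = 57456 + 216*K)
(t(408, -265) + 268530) + v(-388) = ((-373 + (-265)² + 408*(-265)) + 268530) + (57456 + 216*(-388)) = ((-373 + 70225 - 108120) + 268530) + (57456 - 83808) = (-38268 + 268530) - 26352 = 230262 - 26352 = 203910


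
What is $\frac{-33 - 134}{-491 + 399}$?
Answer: $\frac{167}{92} \approx 1.8152$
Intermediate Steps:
$\frac{-33 - 134}{-491 + 399} = \frac{-33 - 134}{-92} = \left(-167\right) \left(- \frac{1}{92}\right) = \frac{167}{92}$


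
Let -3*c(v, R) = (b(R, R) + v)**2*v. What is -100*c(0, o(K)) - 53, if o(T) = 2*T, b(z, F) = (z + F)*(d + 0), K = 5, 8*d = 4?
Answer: -53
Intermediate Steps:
d = 1/2 (d = (1/8)*4 = 1/2 ≈ 0.50000)
b(z, F) = F/2 + z/2 (b(z, F) = (z + F)*(1/2 + 0) = (F + z)*(1/2) = F/2 + z/2)
c(v, R) = -v*(R + v)**2/3 (c(v, R) = -((R/2 + R/2) + v)**2*v/3 = -(R + v)**2*v/3 = -v*(R + v)**2/3)
-100*c(0, o(K)) - 53 = -(-100)*0*(2*5 + 0)**2/3 - 53 = -(-100)*0*(10 + 0)**2/3 - 53 = -(-100)*0*10**2/3 - 53 = -(-100)*0*100/3 - 53 = -100*0 - 53 = 0 - 53 = -53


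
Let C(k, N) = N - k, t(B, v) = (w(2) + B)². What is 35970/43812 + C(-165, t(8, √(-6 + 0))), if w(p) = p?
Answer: 1941025/7302 ≈ 265.82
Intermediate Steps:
t(B, v) = (2 + B)²
35970/43812 + C(-165, t(8, √(-6 + 0))) = 35970/43812 + ((2 + 8)² - 1*(-165)) = 35970*(1/43812) + (10² + 165) = 5995/7302 + (100 + 165) = 5995/7302 + 265 = 1941025/7302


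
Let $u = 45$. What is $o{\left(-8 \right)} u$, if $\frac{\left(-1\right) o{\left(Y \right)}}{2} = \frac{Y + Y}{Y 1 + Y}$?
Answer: $-90$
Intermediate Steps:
$o{\left(Y \right)} = -2$ ($o{\left(Y \right)} = - 2 \frac{Y + Y}{Y 1 + Y} = - 2 \frac{2 Y}{Y + Y} = - 2 \frac{2 Y}{2 Y} = - 2 \cdot 2 Y \frac{1}{2 Y} = \left(-2\right) 1 = -2$)
$o{\left(-8 \right)} u = \left(-2\right) 45 = -90$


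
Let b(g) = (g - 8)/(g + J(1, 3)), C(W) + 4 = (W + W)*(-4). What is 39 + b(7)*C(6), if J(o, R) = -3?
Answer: 52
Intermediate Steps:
C(W) = -4 - 8*W (C(W) = -4 + (W + W)*(-4) = -4 + (2*W)*(-4) = -4 - 8*W)
b(g) = (-8 + g)/(-3 + g) (b(g) = (g - 8)/(g - 3) = (-8 + g)/(-3 + g))
39 + b(7)*C(6) = 39 + ((-8 + 7)/(-3 + 7))*(-4 - 8*6) = 39 + (-1/4)*(-4 - 48) = 39 + ((¼)*(-1))*(-52) = 39 - ¼*(-52) = 39 + 13 = 52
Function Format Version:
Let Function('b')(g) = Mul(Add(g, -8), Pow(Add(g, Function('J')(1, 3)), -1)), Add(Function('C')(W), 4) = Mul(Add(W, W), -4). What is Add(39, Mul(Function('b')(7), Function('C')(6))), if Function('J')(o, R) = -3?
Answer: 52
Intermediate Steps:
Function('C')(W) = Add(-4, Mul(-8, W)) (Function('C')(W) = Add(-4, Mul(Add(W, W), -4)) = Add(-4, Mul(Mul(2, W), -4)) = Add(-4, Mul(-8, W)))
Function('b')(g) = Mul(Pow(Add(-3, g), -1), Add(-8, g)) (Function('b')(g) = Mul(Add(g, -8), Pow(Add(g, -3), -1)) = Mul(Add(-8, g), Pow(Add(-3, g), -1)) = Mul(Pow(Add(-3, g), -1), Add(-8, g)))
Add(39, Mul(Function('b')(7), Function('C')(6))) = Add(39, Mul(Mul(Pow(Add(-3, 7), -1), Add(-8, 7)), Add(-4, Mul(-8, 6)))) = Add(39, Mul(Mul(Pow(4, -1), -1), Add(-4, -48))) = Add(39, Mul(Mul(Rational(1, 4), -1), -52)) = Add(39, Mul(Rational(-1, 4), -52)) = Add(39, 13) = 52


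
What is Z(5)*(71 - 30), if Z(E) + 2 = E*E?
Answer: 943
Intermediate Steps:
Z(E) = -2 + E**2 (Z(E) = -2 + E*E = -2 + E**2)
Z(5)*(71 - 30) = (-2 + 5**2)*(71 - 30) = (-2 + 25)*41 = 23*41 = 943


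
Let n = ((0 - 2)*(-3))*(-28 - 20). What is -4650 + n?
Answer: -4938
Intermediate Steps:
n = -288 (n = -2*(-3)*(-48) = 6*(-48) = -288)
-4650 + n = -4650 - 288 = -4938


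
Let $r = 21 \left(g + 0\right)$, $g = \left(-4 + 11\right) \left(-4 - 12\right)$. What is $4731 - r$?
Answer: $7083$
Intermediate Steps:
$g = -112$ ($g = 7 \left(-16\right) = -112$)
$r = -2352$ ($r = 21 \left(-112 + 0\right) = 21 \left(-112\right) = -2352$)
$4731 - r = 4731 - -2352 = 4731 + 2352 = 7083$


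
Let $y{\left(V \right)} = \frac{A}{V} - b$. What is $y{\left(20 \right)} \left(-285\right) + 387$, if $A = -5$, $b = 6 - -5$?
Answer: $\frac{14373}{4} \approx 3593.3$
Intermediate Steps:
$b = 11$ ($b = 6 + 5 = 11$)
$y{\left(V \right)} = -11 - \frac{5}{V}$ ($y{\left(V \right)} = - \frac{5}{V} - 11 = -11 - \frac{5}{V}$)
$y{\left(20 \right)} \left(-285\right) + 387 = \left(-11 - \frac{5}{20}\right) \left(-285\right) + 387 = \left(-11 - \frac{1}{4}\right) \left(-285\right) + 387 = \left(- \frac{45}{4}\right) \left(-285\right) + 387 = \frac{12825}{4} + 387 = \frac{14373}{4}$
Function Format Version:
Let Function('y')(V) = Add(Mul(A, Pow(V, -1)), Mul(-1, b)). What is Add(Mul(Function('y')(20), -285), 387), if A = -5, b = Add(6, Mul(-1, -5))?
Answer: Rational(14373, 4) ≈ 3593.3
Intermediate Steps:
b = 11 (b = Add(6, 5) = 11)
Function('y')(V) = Add(-11, Mul(-5, Pow(V, -1))) (Function('y')(V) = Add(Mul(-5, Pow(V, -1)), Mul(-1, 11)) = Add(Mul(-5, Pow(V, -1)), -11) = Add(-11, Mul(-5, Pow(V, -1))))
Add(Mul(Function('y')(20), -285), 387) = Add(Mul(Add(-11, Mul(-5, Pow(20, -1))), -285), 387) = Add(Mul(Add(-11, Mul(-5, Rational(1, 20))), -285), 387) = Add(Mul(Add(-11, Rational(-1, 4)), -285), 387) = Add(Mul(Rational(-45, 4), -285), 387) = Add(Rational(12825, 4), 387) = Rational(14373, 4)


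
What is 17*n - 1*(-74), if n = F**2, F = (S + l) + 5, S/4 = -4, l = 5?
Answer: 686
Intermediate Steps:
S = -16 (S = 4*(-4) = -16)
F = -6 (F = (-16 + 5) + 5 = -11 + 5 = -6)
n = 36 (n = (-6)**2 = 36)
17*n - 1*(-74) = 17*36 - 1*(-74) = 612 + 74 = 686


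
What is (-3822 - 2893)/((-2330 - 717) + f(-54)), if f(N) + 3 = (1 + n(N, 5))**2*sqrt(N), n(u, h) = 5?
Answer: 10240375/4686242 + 181305*I*sqrt(6)/2343121 ≈ 2.1852 + 0.18954*I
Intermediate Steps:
f(N) = -3 + 36*sqrt(N) (f(N) = -3 + (1 + 5)**2*sqrt(N) = -3 + 6**2*sqrt(N) = -3 + 36*sqrt(N))
(-3822 - 2893)/((-2330 - 717) + f(-54)) = (-3822 - 2893)/((-2330 - 717) + (-3 + 36*sqrt(-54))) = -6715/(-3047 + (-3 + 36*(3*I*sqrt(6)))) = -6715/(-3047 + (-3 + 108*I*sqrt(6))) = -6715/(-3050 + 108*I*sqrt(6))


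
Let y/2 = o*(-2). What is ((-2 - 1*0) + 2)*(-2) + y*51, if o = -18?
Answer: 3672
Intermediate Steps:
y = 72 (y = 2*(-18*(-2)) = 2*36 = 72)
((-2 - 1*0) + 2)*(-2) + y*51 = ((-2 - 1*0) + 2)*(-2) + 72*51 = ((-2 + 0) + 2)*(-2) + 3672 = (-2 + 2)*(-2) + 3672 = 0*(-2) + 3672 = 0 + 3672 = 3672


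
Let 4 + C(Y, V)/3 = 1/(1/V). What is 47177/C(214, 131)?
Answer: 47177/381 ≈ 123.82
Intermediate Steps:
C(Y, V) = -12 + 3*V (C(Y, V) = -12 + 3/(1/V) = -12 + 3*V)
47177/C(214, 131) = 47177/(-12 + 3*131) = 47177/(-12 + 393) = 47177/381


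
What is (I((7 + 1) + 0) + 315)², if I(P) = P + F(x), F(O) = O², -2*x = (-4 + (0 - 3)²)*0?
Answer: 104329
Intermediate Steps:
x = 0 (x = -(-4 + (0 - 3)²)*0/2 = -(-4 + (-3)²)*0/2 = -(-4 + 9)*0/2 = -5*0/2 = -½*0 = 0)
I(P) = P (I(P) = P + 0² = P + 0 = P)
(I((7 + 1) + 0) + 315)² = (((7 + 1) + 0) + 315)² = ((8 + 0) + 315)² = (8 + 315)² = 323² = 104329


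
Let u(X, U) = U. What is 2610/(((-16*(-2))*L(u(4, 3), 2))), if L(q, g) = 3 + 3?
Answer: 435/32 ≈ 13.594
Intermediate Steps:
L(q, g) = 6
2610/(((-16*(-2))*L(u(4, 3), 2))) = 2610/((-16*(-2)*6)) = 2610/((32*6)) = 2610/192 = 2610*(1/192) = 435/32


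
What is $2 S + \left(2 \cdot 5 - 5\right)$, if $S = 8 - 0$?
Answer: $21$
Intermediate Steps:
$S = 8$ ($S = 8 + 0 = 8$)
$2 S + \left(2 \cdot 5 - 5\right) = 2 \cdot 8 + \left(2 \cdot 5 - 5\right) = 16 + \left(10 - 5\right) = 16 + 5 = 21$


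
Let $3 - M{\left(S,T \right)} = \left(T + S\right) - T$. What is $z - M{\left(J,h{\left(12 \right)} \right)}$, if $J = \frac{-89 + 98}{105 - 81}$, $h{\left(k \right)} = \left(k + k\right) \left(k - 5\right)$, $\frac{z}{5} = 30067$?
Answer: $\frac{1202659}{8} \approx 1.5033 \cdot 10^{5}$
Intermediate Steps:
$z = 150335$ ($z = 5 \cdot 30067 = 150335$)
$h{\left(k \right)} = 2 k \left(-5 + k\right)$
$J = \frac{3}{8}$ ($J = \frac{9}{24} = 9 \cdot \frac{1}{24} = \frac{3}{8} \approx 0.375$)
$M{\left(S,T \right)} = 3 - S$ ($M{\left(S,T \right)} = 3 - \left(\left(T + S\right) - T\right) = 3 - \left(\left(S + T\right) - T\right) = 3 - S$)
$z - M{\left(J,h{\left(12 \right)} \right)} = 150335 - \left(3 - \frac{3}{8}\right) = 150335 - \frac{21}{8} = \frac{1202659}{8}$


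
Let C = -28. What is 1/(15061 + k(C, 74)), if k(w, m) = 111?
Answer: 1/15172 ≈ 6.5911e-5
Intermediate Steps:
1/(15061 + k(C, 74)) = 1/(15061 + 111) = 1/15172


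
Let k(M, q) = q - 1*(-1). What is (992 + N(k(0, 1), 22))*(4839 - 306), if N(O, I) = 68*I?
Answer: 11278104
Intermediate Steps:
k(M, q) = 1 + q (k(M, q) = q + 1 = 1 + q)
(992 + N(k(0, 1), 22))*(4839 - 306) = (992 + 68*22)*(4839 - 306) = (992 + 1496)*4533 = 2488*4533 = 11278104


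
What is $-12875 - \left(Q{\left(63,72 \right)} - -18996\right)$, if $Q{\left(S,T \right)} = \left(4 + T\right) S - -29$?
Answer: $-36688$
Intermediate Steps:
$Q{\left(S,T \right)} = 29 + S \left(4 + T\right)$ ($Q{\left(S,T \right)} = S \left(4 + T\right) + 29 = 29 + S \left(4 + T\right)$)
$-12875 - \left(Q{\left(63,72 \right)} - -18996\right) = -12875 - \left(\left(29 + 4 \cdot 63 + 63 \cdot 72\right) - -18996\right) = -12875 - \left(\left(29 + 252 + 4536\right) + 18996\right) = -12875 - \left(4817 + 18996\right) = -12875 - 23813 = -36688$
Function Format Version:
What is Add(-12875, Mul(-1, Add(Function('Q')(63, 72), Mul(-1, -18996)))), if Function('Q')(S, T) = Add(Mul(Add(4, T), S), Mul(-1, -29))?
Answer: -36688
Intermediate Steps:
Function('Q')(S, T) = Add(29, Mul(S, Add(4, T))) (Function('Q')(S, T) = Add(Mul(S, Add(4, T)), 29) = Add(29, Mul(S, Add(4, T))))
Add(-12875, Mul(-1, Add(Function('Q')(63, 72), Mul(-1, -18996)))) = Add(-12875, Mul(-1, Add(Add(29, Mul(4, 63), Mul(63, 72)), Mul(-1, -18996)))) = Add(-12875, Mul(-1, Add(Add(29, 252, 4536), 18996))) = Add(-12875, Mul(-1, Add(4817, 18996))) = Add(-12875, Mul(-1, 23813)) = Add(-12875, -23813) = -36688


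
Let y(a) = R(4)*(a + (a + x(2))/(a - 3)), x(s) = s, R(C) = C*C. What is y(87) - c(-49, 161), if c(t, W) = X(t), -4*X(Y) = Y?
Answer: 117323/84 ≈ 1396.7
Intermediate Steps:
X(Y) = -Y/4
c(t, W) = -t/4
R(C) = C²
y(a) = 16*a + 16*(2 + a)/(-3 + a) (y(a) = 4²*(a + (a + 2)/(a - 3)) = 16*(a + (2 + a)/(-3 + a)) = 16*a + 16*(2 + a)/(-3 + a))
y(87) - c(-49, 161) = 16*(2 + 87² - 2*87)/(-3 + 87) - (-1)*(-49)/4 = 16*(2 + 7569 - 174)/84 - 1*49/4 = 16*(1/84)*7397 - 49/4 = 29588/21 - 49/4 = 117323/84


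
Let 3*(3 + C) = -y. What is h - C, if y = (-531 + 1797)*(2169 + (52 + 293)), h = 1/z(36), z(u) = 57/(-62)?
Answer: 60471865/57 ≈ 1.0609e+6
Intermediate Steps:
z(u) = -57/62 (z(u) = 57*(-1/62) = -57/62)
h = -62/57 (h = 1/(-57/62) = -62/57 ≈ -1.0877)
y = 3182724 (y = 1266*(2169 + 345) = 1266*2514 = 3182724)
C = -1060911 (C = -3 + (-1*3182724)/3 = -3 + (1/3)*(-3182724) = -3 - 1060908 = -1060911)
h - C = -62/57 - 1*(-1060911) = -62/57 + 1060911 = 60471865/57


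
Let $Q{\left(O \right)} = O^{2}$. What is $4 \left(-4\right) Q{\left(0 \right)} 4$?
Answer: $0$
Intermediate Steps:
$4 \left(-4\right) Q{\left(0 \right)} 4 = 4 \left(-4\right) 0^{2} \cdot 4 = \left(-16\right) 0 \cdot 4 = 0 \cdot 4 = 0$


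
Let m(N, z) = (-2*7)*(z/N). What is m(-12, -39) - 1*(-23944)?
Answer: 47797/2 ≈ 23899.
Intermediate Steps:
m(N, z) = -14*z/N
m(-12, -39) - 1*(-23944) = -14*(-39)/(-12) - 1*(-23944) = -14*(-39)*(-1/12) + 23944 = -91/2 + 23944 = 47797/2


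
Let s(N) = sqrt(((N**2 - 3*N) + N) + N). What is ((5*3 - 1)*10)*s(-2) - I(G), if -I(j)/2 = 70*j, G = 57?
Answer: 7980 + 140*sqrt(6) ≈ 8322.9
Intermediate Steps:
I(j) = -140*j
s(N) = sqrt(N**2 - N) (s(N) = sqrt((N**2 - 2*N) + N) = sqrt(N**2 - N))
((5*3 - 1)*10)*s(-2) - I(G) = ((5*3 - 1)*10)*sqrt(-2*(-1 - 2)) - (-140)*57 = ((15 - 1)*10)*sqrt(-2*(-3)) - 1*(-7980) = (14*10)*sqrt(6) + 7980 = 140*sqrt(6) + 7980 = 7980 + 140*sqrt(6)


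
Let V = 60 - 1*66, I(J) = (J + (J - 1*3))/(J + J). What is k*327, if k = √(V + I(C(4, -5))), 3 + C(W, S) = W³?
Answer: 327*I*√74786/122 ≈ 732.99*I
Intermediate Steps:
C(W, S) = -3 + W³
I(J) = (-3 + 2*J)/(2*J) (I(J) = (J + (J - 3))/((2*J)) = (J + (-3 + J))*(1/(2*J)) = (-3 + 2*J)*(1/(2*J)) = (-3 + 2*J)/(2*J))
V = -6 (V = 60 - 66 = -6)
k = I*√74786/122 (k = √(-6 + (-3/2 + (-3 + 4³))/(-3 + 4³)) = √(-6 + (-3/2 + (-3 + 64))/(-3 + 64)) = √(-6 + (-3/2 + 61)/61) = √(-6 + (1/61)*(119/2)) = √(-6 + 119/122) = √(-613/122) = I*√74786/122 ≈ 2.2416*I)
k*327 = (I*√74786/122)*327 = 327*I*√74786/122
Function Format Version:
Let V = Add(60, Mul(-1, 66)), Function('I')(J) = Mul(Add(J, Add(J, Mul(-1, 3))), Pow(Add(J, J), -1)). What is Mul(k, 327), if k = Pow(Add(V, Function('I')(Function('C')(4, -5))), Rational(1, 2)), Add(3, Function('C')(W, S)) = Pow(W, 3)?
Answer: Mul(Rational(327, 122), I, Pow(74786, Rational(1, 2))) ≈ Mul(732.99, I)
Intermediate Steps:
Function('C')(W, S) = Add(-3, Pow(W, 3))
Function('I')(J) = Mul(Rational(1, 2), Pow(J, -1), Add(-3, Mul(2, J))) (Function('I')(J) = Mul(Add(J, Add(J, -3)), Pow(Mul(2, J), -1)) = Mul(Add(J, Add(-3, J)), Mul(Rational(1, 2), Pow(J, -1))) = Mul(Add(-3, Mul(2, J)), Mul(Rational(1, 2), Pow(J, -1))) = Mul(Rational(1, 2), Pow(J, -1), Add(-3, Mul(2, J))))
V = -6 (V = Add(60, -66) = -6)
k = Mul(Rational(1, 122), I, Pow(74786, Rational(1, 2))) (k = Pow(Add(-6, Mul(Pow(Add(-3, Pow(4, 3)), -1), Add(Rational(-3, 2), Add(-3, Pow(4, 3))))), Rational(1, 2)) = Pow(Add(-6, Mul(Pow(Add(-3, 64), -1), Add(Rational(-3, 2), Add(-3, 64)))), Rational(1, 2)) = Pow(Add(-6, Mul(Pow(61, -1), Add(Rational(-3, 2), 61))), Rational(1, 2)) = Pow(Add(-6, Mul(Rational(1, 61), Rational(119, 2))), Rational(1, 2)) = Pow(Add(-6, Rational(119, 122)), Rational(1, 2)) = Pow(Rational(-613, 122), Rational(1, 2)) = Mul(Rational(1, 122), I, Pow(74786, Rational(1, 2))) ≈ Mul(2.2416, I))
Mul(k, 327) = Mul(Mul(Rational(1, 122), I, Pow(74786, Rational(1, 2))), 327) = Mul(Rational(327, 122), I, Pow(74786, Rational(1, 2)))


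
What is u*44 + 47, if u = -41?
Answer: -1757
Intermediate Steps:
u*44 + 47 = -41*44 + 47 = -1804 + 47 = -1757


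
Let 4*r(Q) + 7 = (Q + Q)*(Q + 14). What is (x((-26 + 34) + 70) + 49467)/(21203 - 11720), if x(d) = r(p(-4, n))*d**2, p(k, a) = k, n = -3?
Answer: -27620/3161 ≈ -8.7377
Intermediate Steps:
r(Q) = -7/4 + Q*(14 + Q)/2 (r(Q) = -7/4 + ((Q + Q)*(Q + 14))/4 = -7/4 + ((2*Q)*(14 + Q))/4 = -7/4 + (2*Q*(14 + Q))/4 = -7/4 + Q*(14 + Q)/2)
x(d) = -87*d**2/4 (x(d) = (-7/4 + (1/2)*(-4)**2 + 7*(-4))*d**2 = (-7/4 + (1/2)*16 - 28)*d**2 = (-7/4 + 8 - 28)*d**2 = -87*d**2/4)
(x((-26 + 34) + 70) + 49467)/(21203 - 11720) = (-87*((-26 + 34) + 70)**2/4 + 49467)/(21203 - 11720) = (-87*(8 + 70)**2/4 + 49467)/9483 = (-87/4*78**2 + 49467)*(1/9483) = (-87/4*6084 + 49467)*(1/9483) = (-132327 + 49467)*(1/9483) = -82860*1/9483 = -27620/3161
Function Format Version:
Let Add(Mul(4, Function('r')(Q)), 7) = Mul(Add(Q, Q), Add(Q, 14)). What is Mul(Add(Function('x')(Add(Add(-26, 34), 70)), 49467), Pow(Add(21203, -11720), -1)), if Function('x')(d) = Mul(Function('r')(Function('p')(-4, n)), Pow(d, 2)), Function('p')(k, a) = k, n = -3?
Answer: Rational(-27620, 3161) ≈ -8.7377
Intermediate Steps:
Function('r')(Q) = Add(Rational(-7, 4), Mul(Rational(1, 2), Q, Add(14, Q))) (Function('r')(Q) = Add(Rational(-7, 4), Mul(Rational(1, 4), Mul(Add(Q, Q), Add(Q, 14)))) = Add(Rational(-7, 4), Mul(Rational(1, 4), Mul(Mul(2, Q), Add(14, Q)))) = Add(Rational(-7, 4), Mul(Rational(1, 4), Mul(2, Q, Add(14, Q)))) = Add(Rational(-7, 4), Mul(Rational(1, 2), Q, Add(14, Q))))
Function('x')(d) = Mul(Rational(-87, 4), Pow(d, 2)) (Function('x')(d) = Mul(Add(Rational(-7, 4), Mul(Rational(1, 2), Pow(-4, 2)), Mul(7, -4)), Pow(d, 2)) = Mul(Add(Rational(-7, 4), Mul(Rational(1, 2), 16), -28), Pow(d, 2)) = Mul(Add(Rational(-7, 4), 8, -28), Pow(d, 2)) = Mul(Rational(-87, 4), Pow(d, 2)))
Mul(Add(Function('x')(Add(Add(-26, 34), 70)), 49467), Pow(Add(21203, -11720), -1)) = Mul(Add(Mul(Rational(-87, 4), Pow(Add(Add(-26, 34), 70), 2)), 49467), Pow(Add(21203, -11720), -1)) = Mul(Add(Mul(Rational(-87, 4), Pow(Add(8, 70), 2)), 49467), Pow(9483, -1)) = Mul(Add(Mul(Rational(-87, 4), Pow(78, 2)), 49467), Rational(1, 9483)) = Mul(Add(Mul(Rational(-87, 4), 6084), 49467), Rational(1, 9483)) = Mul(Add(-132327, 49467), Rational(1, 9483)) = Mul(-82860, Rational(1, 9483)) = Rational(-27620, 3161)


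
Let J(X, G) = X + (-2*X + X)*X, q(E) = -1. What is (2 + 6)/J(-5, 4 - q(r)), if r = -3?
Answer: -4/15 ≈ -0.26667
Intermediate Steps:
J(X, G) = X - X**2 (J(X, G) = X + (-X)*X = X - X**2)
(2 + 6)/J(-5, 4 - q(r)) = (2 + 6)/((-5*(1 - 1*(-5)))) = 8/((-5*(1 + 5))) = 8/((-5*6)) = 8/(-30) = 8*(-1/30) = -4/15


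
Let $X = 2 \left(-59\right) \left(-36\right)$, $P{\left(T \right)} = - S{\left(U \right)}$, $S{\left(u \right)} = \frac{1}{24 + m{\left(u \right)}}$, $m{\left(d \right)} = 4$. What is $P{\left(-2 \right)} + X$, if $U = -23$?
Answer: $\frac{118943}{28} \approx 4248.0$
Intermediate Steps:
$S{\left(u \right)} = \frac{1}{28}$ ($S{\left(u \right)} = \frac{1}{24 + 4} = \frac{1}{28}$)
$P{\left(T \right)} = - \frac{1}{28}$ ($P{\left(T \right)} = \left(-1\right) \frac{1}{28} = - \frac{1}{28}$)
$X = 4248$ ($X = \left(-118\right) \left(-36\right) = 4248$)
$P{\left(-2 \right)} + X = - \frac{1}{28} + 4248 = \frac{118943}{28}$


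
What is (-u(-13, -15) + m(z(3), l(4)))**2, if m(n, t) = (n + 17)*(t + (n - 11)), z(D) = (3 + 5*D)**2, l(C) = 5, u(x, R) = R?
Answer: 11762053209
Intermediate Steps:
m(n, t) = (17 + n)*(-11 + n + t) (m(n, t) = (17 + n)*(t + (-11 + n)) = (17 + n)*(-11 + n + t))
(-u(-13, -15) + m(z(3), l(4)))**2 = (-1*(-15) + (-187 + ((3 + 5*3)**2)**2 + 6*(3 + 5*3)**2 + 17*5 + (3 + 5*3)**2*5))**2 = (15 + (-187 + ((3 + 15)**2)**2 + 6*(3 + 15)**2 + 85 + (3 + 15)**2*5))**2 = (15 + (-187 + (18**2)**2 + 6*18**2 + 85 + 18**2*5))**2 = (15 + (-187 + 324**2 + 6*324 + 85 + 324*5))**2 = (15 + (-187 + 104976 + 1944 + 85 + 1620))**2 = (15 + 108438)**2 = 108453**2 = 11762053209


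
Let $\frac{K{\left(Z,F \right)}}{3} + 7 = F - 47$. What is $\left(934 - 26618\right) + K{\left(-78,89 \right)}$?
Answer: $-25579$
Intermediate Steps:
$K{\left(Z,F \right)} = -162 + 3 F$ ($K{\left(Z,F \right)} = -21 + 3 \left(F - 47\right) = -21 + 3 \left(-47 + F\right) = -21 + \left(-141 + 3 F\right) = -162 + 3 F$)
$\left(934 - 26618\right) + K{\left(-78,89 \right)} = \left(934 - 26618\right) + \left(-162 + 3 \cdot 89\right) = -25684 + \left(-162 + 267\right) = -25684 + 105 = -25579$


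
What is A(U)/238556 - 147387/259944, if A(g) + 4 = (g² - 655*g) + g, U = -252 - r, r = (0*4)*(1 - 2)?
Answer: 2015603465/5167600072 ≈ 0.39005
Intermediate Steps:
r = 0 (r = 0*(-1) = 0)
U = -252 (U = -252 - 1*0 = -252 + 0 = -252)
A(g) = -4 + g² - 654*g (A(g) = -4 + ((g² - 655*g) + g) = -4 + (g² - 654*g) = -4 + g² - 654*g)
A(U)/238556 - 147387/259944 = (-4 + (-252)² - 654*(-252))/238556 - 147387/259944 = (-4 + 63504 + 164808)*(1/238556) - 147387*1/259944 = 228308*(1/238556) - 49129/86648 = 57077/59639 - 49129/86648 = 2015603465/5167600072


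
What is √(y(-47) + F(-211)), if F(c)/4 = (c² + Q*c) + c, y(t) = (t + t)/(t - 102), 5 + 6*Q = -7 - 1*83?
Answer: 22*√78686751/447 ≈ 436.58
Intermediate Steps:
Q = -95/6 (Q = -⅚ + (-7 - 1*83)/6 = -⅚ + (-7 - 83)/6 = -⅚ + (⅙)*(-90) = -⅚ - 15 = -95/6 ≈ -15.833)
y(t) = 2*t/(-102 + t) (y(t) = (2*t)/(-102 + t) = 2*t/(-102 + t))
F(c) = 4*c² - 178*c/3 (F(c) = 4*((c² - 95*c/6) + c) = 4*(c² - 89*c/6) = 4*c² - 178*c/3)
√(y(-47) + F(-211)) = √(2*(-47)/(-102 - 47) + (⅔)*(-211)*(-89 + 6*(-211))) = √(2*(-47)/(-149) + (⅔)*(-211)*(-89 - 1266)) = √(2*(-47)*(-1/149) + (⅔)*(-211)*(-1355)) = √(94/149 + 571810/3) = √(85199972/447) = 22*√78686751/447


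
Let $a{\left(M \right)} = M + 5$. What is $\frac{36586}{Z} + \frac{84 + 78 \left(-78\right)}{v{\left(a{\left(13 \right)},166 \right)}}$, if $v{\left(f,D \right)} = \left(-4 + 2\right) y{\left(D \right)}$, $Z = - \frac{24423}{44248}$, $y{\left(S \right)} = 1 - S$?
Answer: $- \frac{17812315208}{268653} \approx -66302.0$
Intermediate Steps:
$Z = - \frac{24423}{44248}$ ($Z = \left(-24423\right) \frac{1}{44248} = - \frac{24423}{44248} \approx -0.55196$)
$a{\left(M \right)} = 5 + M$
$v{\left(f,D \right)} = -2 + 2 D$ ($v{\left(f,D \right)} = \left(-4 + 2\right) \left(1 - D\right) = - 2 \left(1 - D\right) = -2 + 2 D$)
$\frac{36586}{Z} + \frac{84 + 78 \left(-78\right)}{v{\left(a{\left(13 \right)},166 \right)}} = \frac{36586}{- \frac{24423}{44248}} + \frac{84 + 78 \left(-78\right)}{-2 + 2 \cdot 166} = 36586 \left(- \frac{44248}{24423}\right) + \frac{84 - 6084}{-2 + 332} = - \frac{1618857328}{24423} - \frac{6000}{330} = - \frac{1618857328}{24423} - \frac{200}{11} = - \frac{17812315208}{268653}$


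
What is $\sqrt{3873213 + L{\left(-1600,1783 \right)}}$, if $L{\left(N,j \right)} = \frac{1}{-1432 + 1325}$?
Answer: $\frac{\sqrt{44344415530}}{107} \approx 1968.0$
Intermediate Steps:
$L{\left(N,j \right)} = - \frac{1}{107}$ ($L{\left(N,j \right)} = \frac{1}{-107} = - \frac{1}{107}$)
$\sqrt{3873213 + L{\left(-1600,1783 \right)}} = \sqrt{3873213 - \frac{1}{107}} = \sqrt{\frac{414433790}{107}} = \frac{\sqrt{44344415530}}{107}$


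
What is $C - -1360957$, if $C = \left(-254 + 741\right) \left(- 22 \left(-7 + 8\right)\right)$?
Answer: $1350243$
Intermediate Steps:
$C = -10714$ ($C = 487 \left(\left(-22\right) 1\right) = 487 \left(-22\right) = -10714$)
$C - -1360957 = -10714 - -1360957 = -10714 + 1360957 = 1350243$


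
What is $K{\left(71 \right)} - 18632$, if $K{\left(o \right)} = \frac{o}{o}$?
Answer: $-18631$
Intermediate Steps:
$K{\left(o \right)} = 1$
$K{\left(71 \right)} - 18632 = 1 - 18632 = -18631$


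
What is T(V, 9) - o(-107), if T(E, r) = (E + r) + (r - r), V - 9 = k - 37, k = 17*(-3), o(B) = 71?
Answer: -141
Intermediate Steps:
k = -51
V = -79 (V = 9 + (-51 - 37) = 9 - 88 = -79)
T(E, r) = E + r (T(E, r) = (E + r) + 0 = E + r)
T(V, 9) - o(-107) = (-79 + 9) - 1*71 = -70 - 71 = -141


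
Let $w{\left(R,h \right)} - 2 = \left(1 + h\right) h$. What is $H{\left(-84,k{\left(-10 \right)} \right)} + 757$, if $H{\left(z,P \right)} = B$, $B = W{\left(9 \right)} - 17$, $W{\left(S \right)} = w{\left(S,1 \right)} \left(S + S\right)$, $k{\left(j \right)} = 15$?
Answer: $812$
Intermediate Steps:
$w{\left(R,h \right)} = 2 + h \left(1 + h\right)$ ($w{\left(R,h \right)} = 2 + \left(1 + h\right) h = 2 + h \left(1 + h\right)$)
$W{\left(S \right)} = 8 S$ ($W{\left(S \right)} = \left(2 + 1 + 1^{2}\right) \left(S + S\right) = \left(2 + 1 + 1\right) 2 S = 4 \cdot 2 S = 8 S$)
$B = 55$ ($B = 8 \cdot 9 - 17 = 72 - 17 = 55$)
$H{\left(z,P \right)} = 55$
$H{\left(-84,k{\left(-10 \right)} \right)} + 757 = 55 + 757 = 812$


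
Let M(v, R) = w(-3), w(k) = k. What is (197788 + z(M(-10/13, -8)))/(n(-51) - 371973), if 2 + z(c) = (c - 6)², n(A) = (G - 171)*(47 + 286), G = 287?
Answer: -197867/333345 ≈ -0.59358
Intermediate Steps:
M(v, R) = -3
n(A) = 38628 (n(A) = (287 - 171)*(47 + 286) = 116*333 = 38628)
z(c) = -2 + (-6 + c)² (z(c) = -2 + (c - 6)² = -2 + (-6 + c)²)
(197788 + z(M(-10/13, -8)))/(n(-51) - 371973) = (197788 + (-2 + (-6 - 3)²))/(38628 - 371973) = (197788 + (-2 + (-9)²))/(-333345) = (197788 + (-2 + 81))*(-1/333345) = (197788 + 79)*(-1/333345) = 197867*(-1/333345) = -197867/333345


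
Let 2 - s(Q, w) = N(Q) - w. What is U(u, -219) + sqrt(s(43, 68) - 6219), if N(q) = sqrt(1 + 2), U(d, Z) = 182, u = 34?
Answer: 182 + sqrt(-6149 - sqrt(3)) ≈ 182.0 + 78.427*I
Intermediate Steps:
N(q) = sqrt(3)
s(Q, w) = 2 + w - sqrt(3) (s(Q, w) = 2 - (sqrt(3) - w) = 2 + (w - sqrt(3)) = 2 + w - sqrt(3))
U(u, -219) + sqrt(s(43, 68) - 6219) = 182 + sqrt((2 + 68 - sqrt(3)) - 6219) = 182 + sqrt((70 - sqrt(3)) - 6219) = 182 + sqrt(-6149 - sqrt(3))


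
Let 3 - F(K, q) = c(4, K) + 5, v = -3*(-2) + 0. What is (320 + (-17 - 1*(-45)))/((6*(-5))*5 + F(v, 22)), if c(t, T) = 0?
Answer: -87/38 ≈ -2.2895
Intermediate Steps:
v = 6 (v = 6 + 0 = 6)
F(K, q) = -2 (F(K, q) = 3 - (0 + 5) = 3 - 1*5 = 3 - 5 = -2)
(320 + (-17 - 1*(-45)))/((6*(-5))*5 + F(v, 22)) = (320 + (-17 - 1*(-45)))/((6*(-5))*5 - 2) = (320 + (-17 + 45))/(-30*5 - 2) = (320 + 28)/(-150 - 2) = 348/(-152) = 348*(-1/152) = -87/38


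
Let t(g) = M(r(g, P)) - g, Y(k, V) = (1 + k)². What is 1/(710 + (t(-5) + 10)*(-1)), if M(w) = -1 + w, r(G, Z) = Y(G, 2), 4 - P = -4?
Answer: 1/680 ≈ 0.0014706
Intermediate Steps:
P = 8 (P = 4 - 1*(-4) = 4 + 4 = 8)
r(G, Z) = (1 + G)²
t(g) = -1 + (1 + g)² - g (t(g) = (-1 + (1 + g)²) - g = -1 + (1 + g)² - g)
1/(710 + (t(-5) + 10)*(-1)) = 1/(710 + (-5*(1 - 5) + 10)*(-1)) = 1/(710 + (-5*(-4) + 10)*(-1)) = 1/(710 + (20 + 10)*(-1)) = 1/(710 + 30*(-1)) = 1/(710 - 30) = 1/680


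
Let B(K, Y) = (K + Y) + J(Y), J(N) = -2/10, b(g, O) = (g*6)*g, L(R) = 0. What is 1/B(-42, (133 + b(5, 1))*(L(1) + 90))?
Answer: 5/127139 ≈ 3.9327e-5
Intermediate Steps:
b(g, O) = 6*g**2 (b(g, O) = (6*g)*g = 6*g**2)
J(N) = -1/5 (J(N) = -2*1/10 = -1/5)
B(K, Y) = -1/5 + K + Y (B(K, Y) = (K + Y) - 1/5 = -1/5 + K + Y)
1/B(-42, (133 + b(5, 1))*(L(1) + 90)) = 1/(-1/5 - 42 + (133 + 6*5**2)*(0 + 90)) = 1/(-1/5 - 42 + (133 + 6*25)*90) = 1/(-1/5 - 42 + (133 + 150)*90) = 1/(-1/5 - 42 + 283*90) = 1/(-1/5 - 42 + 25470) = 1/(127139/5) = 5/127139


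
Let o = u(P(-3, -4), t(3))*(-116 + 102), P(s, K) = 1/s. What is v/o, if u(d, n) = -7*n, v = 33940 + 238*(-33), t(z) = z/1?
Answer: 13043/147 ≈ 88.728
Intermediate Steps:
t(z) = z (t(z) = z*1 = z)
v = 26086 (v = 33940 - 7854 = 26086)
o = 294 (o = (-7*3)*(-116 + 102) = -21*(-14) = 294)
v/o = 26086/294 = 26086*(1/294) = 13043/147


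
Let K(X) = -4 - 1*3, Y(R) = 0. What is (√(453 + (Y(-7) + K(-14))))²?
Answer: 446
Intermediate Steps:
K(X) = -7 (K(X) = -4 - 3 = -7)
(√(453 + (Y(-7) + K(-14))))² = (√(453 + (0 - 7)))² = (√(453 - 7))² = (√446)² = 446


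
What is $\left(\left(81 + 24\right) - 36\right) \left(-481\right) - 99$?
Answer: $-33288$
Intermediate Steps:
$\left(\left(81 + 24\right) - 36\right) \left(-481\right) - 99 = \left(105 - 36\right) \left(-481\right) - 99 = 69 \left(-481\right) - 99 = -33189 - 99 = -33288$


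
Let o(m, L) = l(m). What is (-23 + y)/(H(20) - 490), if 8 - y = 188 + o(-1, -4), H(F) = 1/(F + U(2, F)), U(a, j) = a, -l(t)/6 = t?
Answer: 4598/10779 ≈ 0.42657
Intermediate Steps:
l(t) = -6*t
o(m, L) = -6*m
H(F) = 1/(2 + F) (H(F) = 1/(F + 2) = 1/(2 + F))
y = -186 (y = 8 - (188 - 6*(-1)) = 8 - (188 + 6) = 8 - 1*194 = 8 - 194 = -186)
(-23 + y)/(H(20) - 490) = (-23 - 186)/(1/(2 + 20) - 490) = -209/(1/22 - 490) = -209/(-10779/22) = -209*(-22/10779) = 4598/10779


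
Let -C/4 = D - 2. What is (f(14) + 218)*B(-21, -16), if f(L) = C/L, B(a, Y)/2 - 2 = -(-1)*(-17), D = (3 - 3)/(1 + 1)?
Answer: -45900/7 ≈ -6557.1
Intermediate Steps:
D = 0 (D = 0/2 = 0*(½) = 0)
C = 8 (C = -4*(0 - 2) = -4*(-2) = 8)
B(a, Y) = -30 (B(a, Y) = 4 + 2*(-(-1)*(-17)) = 4 + 2*(-1*17) = 4 + 2*(-17) = 4 - 34 = -30)
f(L) = 8/L
(f(14) + 218)*B(-21, -16) = (8/14 + 218)*(-30) = (8*(1/14) + 218)*(-30) = (4/7 + 218)*(-30) = (1530/7)*(-30) = -45900/7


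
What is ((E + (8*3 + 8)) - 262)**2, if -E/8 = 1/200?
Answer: 33074001/625 ≈ 52918.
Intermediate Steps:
E = -1/25 (E = -8/200 = -8*1/200 = -1/25 ≈ -0.040000)
((E + (8*3 + 8)) - 262)**2 = ((-1/25 + (8*3 + 8)) - 262)**2 = ((-1/25 + (24 + 8)) - 262)**2 = ((-1/25 + 32) - 262)**2 = (799/25 - 262)**2 = (-5751/25)**2 = 33074001/625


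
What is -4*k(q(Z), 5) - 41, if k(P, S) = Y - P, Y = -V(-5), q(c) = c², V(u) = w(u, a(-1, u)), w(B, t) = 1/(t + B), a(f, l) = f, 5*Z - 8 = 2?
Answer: -77/3 ≈ -25.667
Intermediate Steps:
Z = 2 (Z = 8/5 + (⅕)*2 = 8/5 + ⅖ = 2)
w(B, t) = 1/(B + t)
V(u) = 1/(-1 + u) (V(u) = 1/(u - 1) = 1/(-1 + u))
Y = ⅙ (Y = -1/(-1 - 5) = -1/(-6) = -1*(-⅙) = ⅙ ≈ 0.16667)
k(P, S) = ⅙ - P
-4*k(q(Z), 5) - 41 = -4*(⅙ - 1*2²) - 41 = -4*(⅙ - 1*4) - 41 = -4*(⅙ - 4) - 41 = -4*(-23/6) - 41 = 46/3 - 41 = -77/3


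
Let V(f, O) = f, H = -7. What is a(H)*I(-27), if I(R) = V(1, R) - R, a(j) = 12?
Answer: 336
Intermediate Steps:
I(R) = 1 - R
a(H)*I(-27) = 12*(1 - 1*(-27)) = 12*(1 + 27) = 12*28 = 336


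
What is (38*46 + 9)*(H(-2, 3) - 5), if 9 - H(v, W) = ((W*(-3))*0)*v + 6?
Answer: -3514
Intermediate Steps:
H(v, W) = 3 (H(v, W) = 9 - (((W*(-3))*0)*v + 6) = 9 - ((-3*W*0)*v + 6) = 9 - (0*v + 6) = 9 - (0 + 6) = 9 - 1*6 = 9 - 6 = 3)
(38*46 + 9)*(H(-2, 3) - 5) = (38*46 + 9)*(3 - 5) = (1748 + 9)*(-2) = 1757*(-2) = -3514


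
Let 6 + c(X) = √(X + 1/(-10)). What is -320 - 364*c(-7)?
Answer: 1864 - 182*I*√710/5 ≈ 1864.0 - 969.91*I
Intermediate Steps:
c(X) = -6 + √(-⅒ + X) (c(X) = -6 + √(X + 1/(-10)) = -6 + √(X - ⅒) = -6 + √(-⅒ + X))
-320 - 364*c(-7) = -320 - 364*(-6 + √(-10 + 100*(-7))/10) = -320 - 364*(-6 + √(-10 - 700)/10) = -320 - 364*(-6 + √(-710)/10) = -320 - 364*(-6 + (I*√710)/10) = -320 - 364*(-6 + I*√710/10) = -320 + (2184 - 182*I*√710/5) = 1864 - 182*I*√710/5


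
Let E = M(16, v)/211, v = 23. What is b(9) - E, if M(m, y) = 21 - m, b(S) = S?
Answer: 1894/211 ≈ 8.9763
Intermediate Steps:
E = 5/211 (E = (21 - 1*16)/211 = (21 - 16)*(1/211) = 5*(1/211) = 5/211 ≈ 0.023697)
b(9) - E = 9 - 1*5/211 = 9 - 5/211 = 1894/211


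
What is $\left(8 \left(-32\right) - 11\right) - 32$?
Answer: $-299$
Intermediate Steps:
$\left(8 \left(-32\right) - 11\right) - 32 = \left(-256 - 11\right) - 32 = -267 - 32 = -299$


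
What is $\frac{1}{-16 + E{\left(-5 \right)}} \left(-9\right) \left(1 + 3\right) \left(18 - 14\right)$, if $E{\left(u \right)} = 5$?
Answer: $\frac{144}{11} \approx 13.091$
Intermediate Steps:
$\frac{1}{-16 + E{\left(-5 \right)}} \left(-9\right) \left(1 + 3\right) \left(18 - 14\right) = \frac{1}{-16 + 5} \left(-9\right) \left(1 + 3\right) \left(18 - 14\right) = \frac{1}{-11} \left(-9\right) 4 \cdot 4 = \left(- \frac{1}{11}\right) \left(-9\right) 16 = \frac{9}{11} \cdot 16 = \frac{144}{11}$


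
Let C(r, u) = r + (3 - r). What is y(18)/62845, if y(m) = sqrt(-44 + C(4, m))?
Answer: I*sqrt(41)/62845 ≈ 0.00010189*I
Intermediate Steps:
C(r, u) = 3
y(m) = I*sqrt(41) (y(m) = sqrt(-44 + 3) = sqrt(-41) = I*sqrt(41))
y(18)/62845 = (I*sqrt(41))/62845 = (I*sqrt(41))*(1/62845) = I*sqrt(41)/62845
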